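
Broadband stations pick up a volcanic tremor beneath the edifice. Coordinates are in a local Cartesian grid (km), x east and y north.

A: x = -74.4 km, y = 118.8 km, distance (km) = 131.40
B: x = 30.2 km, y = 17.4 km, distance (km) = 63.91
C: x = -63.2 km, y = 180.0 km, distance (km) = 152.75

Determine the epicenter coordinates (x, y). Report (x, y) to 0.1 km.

Circle about each station: (x + 74.4)² + (y − 118.8)² = 131.40²; (x − 30.2)² + (y − 17.4)² = 63.91²; (x + 63.2)² + (y − 180.0)² = 152.75².
Subtracting the A equation from the B and C equations removes the quadratic terms:
209.2 x − 202.8 y = -5252.53
22.4 x + 122.4 y = 10678.84
Solving the 2×2 system: x ≈ 50.5, y ≈ 78.0 km.

x ≈ 50.5 km, y ≈ 78.0 km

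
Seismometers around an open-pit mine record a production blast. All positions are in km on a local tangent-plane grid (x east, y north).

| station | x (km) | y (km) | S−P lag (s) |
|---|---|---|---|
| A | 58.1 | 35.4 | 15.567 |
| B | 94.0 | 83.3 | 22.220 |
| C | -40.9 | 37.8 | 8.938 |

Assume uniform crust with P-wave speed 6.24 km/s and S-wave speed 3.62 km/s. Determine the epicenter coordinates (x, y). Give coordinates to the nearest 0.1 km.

-54.2 km east, -38.1 km north

Distance from S−P lag: d = Δt · v_P v_S / (v_P − v_S) = Δt · (6.24·3.62)/(6.24−3.62) ≈ 8.6217·Δt.
So d_A = 134.21, d_B = 191.57, d_C = 77.06 km.
Circle about each station: (x − 58.1)² + (y − 35.4)² = 134.21²; (x − 94.0)² + (y − 83.3)² = 191.57²; (x + 40.9)² + (y − 37.8)² = 77.06².
Subtracting pairs of circle equations eliminates x²+y² and gives linear equations (the radical axes):
71.8 x + 95.8 y = -7540.62
-198.0 x + 4.8 y = 10546.96
Solving the 2×2 system: x ≈ -54.2, y ≈ -38.1 km.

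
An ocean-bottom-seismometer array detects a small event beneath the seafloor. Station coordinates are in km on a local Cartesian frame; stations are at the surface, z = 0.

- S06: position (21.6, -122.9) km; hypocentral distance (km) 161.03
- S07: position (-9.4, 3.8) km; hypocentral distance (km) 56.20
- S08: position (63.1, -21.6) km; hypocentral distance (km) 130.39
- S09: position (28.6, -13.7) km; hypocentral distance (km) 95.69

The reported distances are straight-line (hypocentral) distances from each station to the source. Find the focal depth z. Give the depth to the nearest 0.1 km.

z ≈ 20.8 km

Each station gives a sphere (x−x_i)² + (y−y_i)² + z² = d_i² (stations at z=0).
Subtracting the S06 sphere from S07 and S08: z² cancels, leaving linear equations in x and y:
-62.0 x + 253.4 y = 7304.05
83.0 x + 202.6 y = -2193.69
Solving: x ≈ -60.598, y ≈ 13.998 km (keep extra digits for the depth step; rounded: -60.6, 14.0).
Then from the S06 sphere: z² = 161.03² − (x − 21.6)² − (y + 122.9)² with x = -60.598, y = 13.998, so z ≈ 20.811 ≈ 20.8 km.
Check against S09 (with the unrounded solution): distance 95.69 ≈ 95.69 km. ✓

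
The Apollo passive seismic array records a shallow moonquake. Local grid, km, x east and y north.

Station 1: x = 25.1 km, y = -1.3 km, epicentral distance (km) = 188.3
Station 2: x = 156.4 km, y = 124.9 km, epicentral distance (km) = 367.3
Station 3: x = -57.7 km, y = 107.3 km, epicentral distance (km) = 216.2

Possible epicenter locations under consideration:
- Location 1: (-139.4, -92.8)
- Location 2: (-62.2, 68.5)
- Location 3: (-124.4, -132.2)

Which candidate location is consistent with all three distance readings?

For each candidate, compare |candidate − station| to the reported distance:
Location 1: residuals Station 1 0.1, Station 2 0.0, Station 3 0.1 → max 0.1 km
Location 2: residuals Station 1 76.5, Station 2 141.5, Station 3 177.1 → max 177.1 km
Location 3: residuals Station 1 10.4, Station 2 13.4, Station 3 32.4 → max 32.4 km
Only Location 1 has all residuals ≈ 0.

Location 1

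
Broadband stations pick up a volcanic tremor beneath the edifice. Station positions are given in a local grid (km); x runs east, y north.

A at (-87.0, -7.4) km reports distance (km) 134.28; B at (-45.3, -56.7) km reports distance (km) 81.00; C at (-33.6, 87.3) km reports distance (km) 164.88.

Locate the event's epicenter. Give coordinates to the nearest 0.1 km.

(35.5, -62.4)

Circle about each station: (x + 87.0)² + (y + 7.4)² = 134.28²; (x + 45.3)² + (y + 56.7)² = 81.00²; (x + 33.6)² + (y − 87.3)² = 164.88².
Subtracting pairs of circle equations eliminates x²+y² and gives linear equations (the radical axes):
83.4 x − 98.6 y = 9113.34
106.8 x + 189.4 y = -8027.81
Solving the 2×2 system: x ≈ 35.5, y ≈ -62.4 km.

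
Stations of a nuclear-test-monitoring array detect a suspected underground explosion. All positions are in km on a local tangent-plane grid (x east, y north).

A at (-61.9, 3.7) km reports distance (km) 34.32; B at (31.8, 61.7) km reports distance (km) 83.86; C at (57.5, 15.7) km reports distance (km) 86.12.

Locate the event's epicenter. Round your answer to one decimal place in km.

Circle about each station: (x + 61.9)² + (y − 3.7)² = 34.32²; (x − 31.8)² + (y − 61.7)² = 83.86²; (x − 57.5)² + (y − 15.7)² = 86.12².
Subtracting pairs of circle equations eliminates x²+y² and gives linear equations (the radical axes):
187.4 x + 116.0 y = -4881.81
238.8 x + 24.0 y = -6531.35
Solving the 2×2 system: x ≈ -27.6, y ≈ 2.5 km.
Check against A (with the unrounded x, y): √((x + 61.9)²+(y − 3.7)²) = 34.32 ≈ 34.32 km. ✓

(-27.6, 2.5)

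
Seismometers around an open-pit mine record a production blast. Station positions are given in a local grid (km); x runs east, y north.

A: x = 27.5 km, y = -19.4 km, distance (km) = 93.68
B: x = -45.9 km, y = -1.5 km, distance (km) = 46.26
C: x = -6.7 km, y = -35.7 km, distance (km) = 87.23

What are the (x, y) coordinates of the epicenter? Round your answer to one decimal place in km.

x ≈ -41.0 km, y ≈ 44.5 km

Circle about each station: (x − 27.5)² + (y + 19.4)² = 93.68²; (x + 45.9)² + (y + 1.5)² = 46.26²; (x + 6.7)² + (y + 35.7)² = 87.23².
Subtracting the A equation from the B and C equations removes the quadratic terms:
-146.8 x + 35.8 y = 7612.40
-68.4 x − 32.6 y = 1353.64
Solving the 2×2 system: x ≈ -41.0, y ≈ 44.5 km.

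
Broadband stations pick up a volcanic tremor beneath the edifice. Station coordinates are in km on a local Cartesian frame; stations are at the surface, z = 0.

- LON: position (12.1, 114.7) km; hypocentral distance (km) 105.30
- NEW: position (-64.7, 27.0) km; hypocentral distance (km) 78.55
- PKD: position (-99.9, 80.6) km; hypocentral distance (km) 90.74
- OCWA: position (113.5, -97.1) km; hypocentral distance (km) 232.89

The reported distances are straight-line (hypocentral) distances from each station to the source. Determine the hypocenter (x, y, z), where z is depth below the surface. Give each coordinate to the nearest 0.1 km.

x ≈ -44.9 km, y ≈ 59.1 km, depth ≈ 68.9 km

Each station gives a sphere (x−x_i)² + (y−y_i)² + z² = d_i² (stations at z=0).
Subtracting the LON sphere from NEW and PKD: z² cancels, leaving linear equations in x and y:
-153.6 x − 175.4 y = -3469.42
-224.0 x − 68.2 y = 6028.21
Solving: x ≈ -44.907, y ≈ 59.106 km (keep extra digits for the depth step; rounded: -44.9, 59.1).
Then from the LON sphere: z² = 105.30² − (x − 12.1)² − (y − 114.7)² with x = -44.907, y = 59.106, so z ≈ 68.903 ≈ 68.9 km.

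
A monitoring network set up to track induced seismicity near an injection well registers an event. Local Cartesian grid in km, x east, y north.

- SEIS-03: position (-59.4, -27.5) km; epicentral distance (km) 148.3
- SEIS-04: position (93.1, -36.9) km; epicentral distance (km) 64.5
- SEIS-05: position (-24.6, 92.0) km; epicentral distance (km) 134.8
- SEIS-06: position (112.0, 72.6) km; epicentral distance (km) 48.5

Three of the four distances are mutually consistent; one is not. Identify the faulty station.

Solve using three stations at a time. Using SEIS-04, SEIS-05, SEIS-06 (subtract circle equations pairwise → linear system) gives (x, y) ≈ (93.8, 27.6).
Distances from that point to each station vs reported:
  SEIS-03: calculated 162.8 vs reported 148.3 → residual 14.5 km
  SEIS-04: calculated 64.5 vs reported 64.5 → residual 0.0 km
  SEIS-05: calculated 134.8 vs reported 134.8 → residual 0.0 km
  SEIS-06: calculated 48.5 vs reported 48.5 → residual 0.0 km
SEIS-04, SEIS-05, SEIS-06 are mutually consistent (residuals ≈ 0); SEIS-03 is off by 14.5 km.

SEIS-03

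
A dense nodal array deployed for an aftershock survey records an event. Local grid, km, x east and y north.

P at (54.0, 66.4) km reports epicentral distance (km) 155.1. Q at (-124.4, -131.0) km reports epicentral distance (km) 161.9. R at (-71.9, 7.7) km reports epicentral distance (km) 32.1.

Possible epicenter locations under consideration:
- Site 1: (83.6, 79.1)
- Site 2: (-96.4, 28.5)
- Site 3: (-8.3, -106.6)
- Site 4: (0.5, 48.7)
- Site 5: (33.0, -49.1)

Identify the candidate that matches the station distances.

Site 2

For each candidate, compare |candidate − station| to the reported distance:
Site 1: residuals P 122.9, Q 133.7, R 139.0 → max 139.0 km
Site 2: residuals P 0.0, Q 0.0, R 0.0 → max 0.0 km
Site 3: residuals P 28.8, Q 43.3, R 98.7 → max 98.7 km
Site 4: residuals P 98.7, Q 56.9, R 51.1 → max 98.7 km
Site 5: residuals P 37.7, Q 15.5, R 87.2 → max 87.2 km
Only Site 2 has all residuals ≈ 0.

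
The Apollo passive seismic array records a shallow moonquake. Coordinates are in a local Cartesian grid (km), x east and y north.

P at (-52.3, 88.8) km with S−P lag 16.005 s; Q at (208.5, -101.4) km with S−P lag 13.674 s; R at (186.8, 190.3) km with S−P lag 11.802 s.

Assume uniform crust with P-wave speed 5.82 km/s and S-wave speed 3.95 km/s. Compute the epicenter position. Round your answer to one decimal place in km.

141.1 km east, 52.6 km north

Distance from S−P lag: d = Δt · v_P v_S / (v_P − v_S) = Δt · (5.82·3.95)/(5.82−3.95) ≈ 12.2936·Δt.
So d_P = 196.76, d_Q = 168.10, d_R = 145.09 km.
Circle about each station: (x + 52.3)² + (y − 88.8)² = 196.76²; (x − 208.5)² + (y + 101.4)² = 168.10²; (x − 186.8)² + (y − 190.3)² = 145.09².
Subtracting pairs of circle equations eliminates x²+y² and gives linear equations (the radical axes):
521.6 x − 380.4 y = 53590.37
478.2 x + 203.0 y = 78150.99
Solving the 2×2 system: x ≈ 141.1, y ≈ 52.6 km.
Check against P (with the unrounded x, y): √((x + 52.3)²+(y − 88.8)²) = 196.76 ≈ 196.76 km. ✓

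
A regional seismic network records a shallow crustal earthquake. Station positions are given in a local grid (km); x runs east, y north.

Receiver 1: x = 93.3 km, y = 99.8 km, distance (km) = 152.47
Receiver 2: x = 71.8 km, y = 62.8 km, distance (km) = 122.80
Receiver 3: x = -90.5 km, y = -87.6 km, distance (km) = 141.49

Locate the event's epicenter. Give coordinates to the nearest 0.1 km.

Circle about each station: (x − 93.3)² + (y − 99.8)² = 152.47²; (x − 71.8)² + (y − 62.8)² = 122.80²; (x + 90.5)² + (y + 87.6)² = 141.49².
Subtracting the Receiver 1 equation from the Receiver 2 and Receiver 3 equations removes the quadratic terms:
-43.0 x − 74.0 y = -1398.59
-367.6 x − 374.8 y = 426.76
Solving the 2×2 system: x ≈ -50.1, y ≈ 48.0 km.

-50.1 km east, 48.0 km north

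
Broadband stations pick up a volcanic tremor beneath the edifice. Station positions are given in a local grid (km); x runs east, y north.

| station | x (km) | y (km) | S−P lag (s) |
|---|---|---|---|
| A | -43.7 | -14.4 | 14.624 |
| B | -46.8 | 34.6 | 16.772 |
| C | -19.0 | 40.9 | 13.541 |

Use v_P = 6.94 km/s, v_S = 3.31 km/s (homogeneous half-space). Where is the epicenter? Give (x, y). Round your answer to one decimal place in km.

48.8 km east, -11.5 km north

Distance from S−P lag: d = Δt · v_P v_S / (v_P − v_S) = Δt · (6.94·3.31)/(6.94−3.31) ≈ 6.3282·Δt.
So d_A = 92.54, d_B = 106.14, d_C = 85.69 km.
Circle about each station: (x + 43.7)² + (y + 14.4)² = 92.54²; (x + 46.8)² + (y − 34.6)² = 106.14²; (x + 19.0)² + (y − 40.9)² = 85.69².
Subtracting the A equation from the B and C equations removes the quadratic terms:
-6.2 x + 98.0 y = -1431.70
49.4 x + 110.6 y = 1137.64
Solving the 2×2 system: x ≈ 48.8, y ≈ -11.5 km.
Check against A (with the unrounded x, y): √((x + 43.7)²+(y + 14.4)²) = 92.57 ≈ 92.54 km. ✓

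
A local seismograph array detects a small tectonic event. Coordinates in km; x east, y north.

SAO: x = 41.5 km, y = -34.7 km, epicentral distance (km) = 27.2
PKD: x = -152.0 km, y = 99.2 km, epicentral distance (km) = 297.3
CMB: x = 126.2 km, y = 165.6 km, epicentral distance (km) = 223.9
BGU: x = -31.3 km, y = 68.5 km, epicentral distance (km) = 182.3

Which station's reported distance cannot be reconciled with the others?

Solve using three stations at a time. Using PKD, CMB, BGU (subtract circle equations pairwise → linear system) gives (x, y) ≈ (101.0, -56.9).
Distances from that point to each station vs reported:
  SAO: calculated 63.5 vs reported 27.2 → residual 36.3 km
  PKD: calculated 297.3 vs reported 297.3 → residual 0.0 km
  CMB: calculated 223.9 vs reported 223.9 → residual 0.0 km
  BGU: calculated 182.3 vs reported 182.3 → residual 0.0 km
PKD, CMB, BGU are mutually consistent (residuals ≈ 0); SAO is off by 36.3 km.

SAO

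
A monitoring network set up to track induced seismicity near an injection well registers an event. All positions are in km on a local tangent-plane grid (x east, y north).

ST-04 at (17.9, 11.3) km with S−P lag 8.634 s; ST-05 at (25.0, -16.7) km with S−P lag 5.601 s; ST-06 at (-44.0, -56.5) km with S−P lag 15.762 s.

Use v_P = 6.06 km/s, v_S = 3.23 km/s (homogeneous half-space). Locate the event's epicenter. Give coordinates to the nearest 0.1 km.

Distance from S−P lag: d = Δt · v_P v_S / (v_P − v_S) = Δt · (6.06·3.23)/(6.06−3.23) ≈ 6.9165·Δt.
So d_ST-04 = 59.72, d_ST-05 = 38.74, d_ST-06 = 109.02 km.
Circle about each station: (x − 17.9)² + (y − 11.3)² = 59.72²; (x − 25.0)² + (y + 16.7)² = 38.74²; (x + 44.0)² + (y + 56.5)² = 109.02².
Subtracting the ST-04 equation from the ST-05 and ST-06 equations removes the quadratic terms:
14.2 x − 56.0 y = 2521.48
-123.8 x − 135.6 y = -3638.73
Solving the 2×2 system: x ≈ 61.6, y ≈ -29.4 km.
Check against ST-04 (with the unrounded x, y): √((x − 17.9)²+(y − 11.3)²) = 59.72 ≈ 59.72 km. ✓

(61.6, -29.4)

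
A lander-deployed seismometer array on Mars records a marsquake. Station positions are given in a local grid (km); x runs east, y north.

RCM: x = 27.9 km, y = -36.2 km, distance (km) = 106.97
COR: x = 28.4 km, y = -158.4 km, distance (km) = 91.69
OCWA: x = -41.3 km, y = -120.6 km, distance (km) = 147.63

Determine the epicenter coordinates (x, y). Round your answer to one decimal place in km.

Circle about each station: (x − 27.9)² + (y + 36.2)² = 106.97²; (x − 28.4)² + (y + 158.4)² = 91.69²; (x + 41.3)² + (y + 120.6)² = 147.63².
Subtracting pairs of circle equations eliminates x²+y² and gives linear equations (the radical axes):
1.0 x − 244.4 y = 26843.79
-138.4 x − 168.8 y = 3809.16
Solving the 2×2 system: x ≈ 105.9, y ≈ -109.4 km.

105.9 km east, -109.4 km north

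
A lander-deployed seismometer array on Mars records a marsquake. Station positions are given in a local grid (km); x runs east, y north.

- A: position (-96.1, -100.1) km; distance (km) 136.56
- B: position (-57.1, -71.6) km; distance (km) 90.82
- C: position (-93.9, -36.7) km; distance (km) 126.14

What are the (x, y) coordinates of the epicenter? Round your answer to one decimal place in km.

x ≈ 31.4 km, y ≈ -51.2 km

Circle about each station: (x + 96.1)² + (y + 100.1)² = 136.56²; (x + 57.1)² + (y + 71.6)² = 90.82²; (x + 93.9)² + (y + 36.7)² = 126.14².
Subtracting the A equation from the B and C equations removes the quadratic terms:
78.0 x + 57.0 y = -467.89
4.4 x + 126.8 y = -6353.79
Solving the 2×2 system: x ≈ 31.4, y ≈ -51.2 km.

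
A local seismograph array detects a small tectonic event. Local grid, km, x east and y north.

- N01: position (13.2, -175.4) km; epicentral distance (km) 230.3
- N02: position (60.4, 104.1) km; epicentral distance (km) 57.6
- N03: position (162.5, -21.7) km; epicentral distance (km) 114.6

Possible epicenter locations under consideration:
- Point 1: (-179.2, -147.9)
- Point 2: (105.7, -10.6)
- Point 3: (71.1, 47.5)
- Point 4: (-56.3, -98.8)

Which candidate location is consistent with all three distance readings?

For each candidate, compare |candidate − station| to the reported distance:
Point 1: residuals N01 35.9, N02 290.1, N03 249.7 → max 290.1 km
Point 2: residuals N01 41.3, N02 65.7, N03 56.7 → max 65.7 km
Point 3: residuals N01 0.0, N02 0.0, N03 0.0 → max 0.0 km
Point 4: residuals N01 126.9, N02 176.5, N03 117.4 → max 176.5 km
Only Point 3 has all residuals ≈ 0.

Point 3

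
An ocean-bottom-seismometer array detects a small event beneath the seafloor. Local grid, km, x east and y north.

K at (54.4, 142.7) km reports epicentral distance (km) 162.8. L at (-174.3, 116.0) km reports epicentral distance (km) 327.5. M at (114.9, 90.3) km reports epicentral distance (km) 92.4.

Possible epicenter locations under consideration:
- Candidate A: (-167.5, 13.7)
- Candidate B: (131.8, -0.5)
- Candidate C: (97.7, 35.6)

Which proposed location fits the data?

For each candidate, compare |candidate − station| to the reported distance:
Candidate A: residuals K 93.9, L 225.0, M 200.2 → max 225.0 km
Candidate B: residuals K 0.0, L 0.0, M 0.0 → max 0.0 km
Candidate C: residuals K 47.3, L 43.9, M 35.1 → max 47.3 km
Only Candidate B has all residuals ≈ 0.

Candidate B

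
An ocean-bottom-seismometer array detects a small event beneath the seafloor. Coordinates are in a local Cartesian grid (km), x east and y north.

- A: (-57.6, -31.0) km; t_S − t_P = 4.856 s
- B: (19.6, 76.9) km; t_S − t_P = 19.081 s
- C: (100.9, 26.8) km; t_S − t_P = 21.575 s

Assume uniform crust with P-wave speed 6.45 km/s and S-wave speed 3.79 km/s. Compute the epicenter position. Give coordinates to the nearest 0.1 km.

Distance from S−P lag: d = Δt · v_P v_S / (v_P − v_S) = Δt · (6.45·3.79)/(6.45−3.79) ≈ 9.1900·Δt.
So d_A = 44.63, d_B = 175.36, d_C = 198.28 km.
Circle about each station: (x + 57.6)² + (y + 31.0)² = 44.63²; (x − 19.6)² + (y − 76.9)² = 175.36²; (x − 100.9)² + (y − 26.8)² = 198.28².
Subtracting pairs of circle equations eliminates x²+y² and gives linear equations (the radical axes):
154.4 x + 215.8 y = -26740.28
317.0 x + 115.6 y = -30702.83
Solving the 2×2 system: x ≈ -69.9, y ≈ -73.9 km.
Check against A (with the unrounded x, y): √((x + 57.6)²+(y + 31.0)²) = 44.63 ≈ 44.63 km. ✓

-69.9 km east, -73.9 km north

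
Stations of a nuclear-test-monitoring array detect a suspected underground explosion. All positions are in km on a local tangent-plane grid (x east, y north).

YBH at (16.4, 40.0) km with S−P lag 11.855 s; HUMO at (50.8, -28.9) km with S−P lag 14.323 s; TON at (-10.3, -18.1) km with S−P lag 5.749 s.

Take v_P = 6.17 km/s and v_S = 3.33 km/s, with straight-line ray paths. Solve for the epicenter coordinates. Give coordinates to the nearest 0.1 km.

Distance from S−P lag: d = Δt · v_P v_S / (v_P − v_S) = Δt · (6.17·3.33)/(6.17−3.33) ≈ 7.2345·Δt.
So d_YBH = 85.77, d_HUMO = 103.62, d_TON = 41.59 km.
Circle about each station: (x − 16.4)² + (y − 40.0)² = 85.77²; (x − 50.8)² + (y + 28.9)² = 103.62²; (x + 10.3)² + (y + 18.1)² = 41.59².
Subtracting the YBH equation from the HUMO and TON equations removes the quadratic terms:
68.8 x − 137.8 y = -1833.72
-53.4 x − 116.2 y = 4191.50
Solving the 2×2 system: x ≈ -51.5, y ≈ -12.4 km.

x ≈ -51.5 km, y ≈ -12.4 km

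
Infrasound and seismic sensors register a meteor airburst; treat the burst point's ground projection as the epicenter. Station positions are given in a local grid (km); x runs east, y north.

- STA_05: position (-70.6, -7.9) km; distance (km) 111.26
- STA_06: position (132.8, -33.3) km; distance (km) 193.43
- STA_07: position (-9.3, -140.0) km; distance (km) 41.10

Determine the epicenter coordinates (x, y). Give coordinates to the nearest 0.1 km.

-42.3 km east, -115.5 km north

Circle about each station: (x + 70.6)² + (y + 7.9)² = 111.26²; (x − 132.8)² + (y + 33.3)² = 193.43²; (x + 9.3)² + (y + 140.0)² = 41.10².
Subtracting pairs of circle equations eliminates x²+y² and gives linear equations (the radical axes):
406.8 x − 50.8 y = -11338.42
122.6 x − 264.2 y = 25329.30
Solving the 2×2 system: x ≈ -42.3, y ≈ -115.5 km.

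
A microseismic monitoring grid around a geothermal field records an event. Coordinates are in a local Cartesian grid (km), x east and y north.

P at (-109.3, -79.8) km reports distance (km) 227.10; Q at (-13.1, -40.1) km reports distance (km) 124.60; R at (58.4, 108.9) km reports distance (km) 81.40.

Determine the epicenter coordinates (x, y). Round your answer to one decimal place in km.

Circle about each station: (x + 109.3)² + (y + 79.8)² = 227.10²; (x + 13.1)² + (y + 40.1)² = 124.60²; (x − 58.4)² + (y − 108.9)² = 81.40².
Subtracting pairs of circle equations eliminates x²+y² and gives linear equations (the radical axes):
192.4 x + 79.4 y = 19514.34
335.4 x + 377.4 y = 41903.69
Solving the 2×2 system: x ≈ 87.8, y ≈ 33.0 km.

87.8 km east, 33.0 km north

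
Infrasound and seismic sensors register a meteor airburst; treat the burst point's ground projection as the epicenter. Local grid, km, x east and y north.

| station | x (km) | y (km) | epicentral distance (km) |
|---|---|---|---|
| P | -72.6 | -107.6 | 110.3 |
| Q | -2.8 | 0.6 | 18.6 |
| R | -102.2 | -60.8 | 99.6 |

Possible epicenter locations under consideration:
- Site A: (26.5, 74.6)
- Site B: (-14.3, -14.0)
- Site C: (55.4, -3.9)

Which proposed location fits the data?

Site B

For each candidate, compare |candidate − station| to the reported distance:
Site A: residuals P 97.1, Q 61.0, R 87.2 → max 97.1 km
Site B: residuals P 0.0, Q 0.0, R 0.0 → max 0.0 km
Site C: residuals P 54.4, Q 39.8, R 68.0 → max 68.0 km
Only Site B has all residuals ≈ 0.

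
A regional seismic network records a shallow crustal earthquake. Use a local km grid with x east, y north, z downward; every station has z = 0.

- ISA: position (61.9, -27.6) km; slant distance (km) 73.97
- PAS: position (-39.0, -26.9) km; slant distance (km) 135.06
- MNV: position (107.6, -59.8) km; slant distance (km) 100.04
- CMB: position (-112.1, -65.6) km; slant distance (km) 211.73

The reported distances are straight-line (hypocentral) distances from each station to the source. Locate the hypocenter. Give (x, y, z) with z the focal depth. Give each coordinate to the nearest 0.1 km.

Each station gives a sphere (x−x_i)² + (y−y_i)² + z² = d_i² (stations at z=0).
Subtracting the ISA sphere from PAS and MNV: z² cancels, leaving linear equations in x and y:
-201.8 x + 1.4 y = -15118.40
91.4 x − 64.4 y = 6023.99
Solving: x ≈ 75.007, y ≈ 12.914 km (keep extra digits for the depth step; rounded: 75.0, 12.9).
Then from the ISA sphere: z² = 73.97² − (x − 61.9)² − (y + 27.6)² with x = 75.007, y = 12.914, so z ≈ 60.485 ≈ 60.5 km.
Check against CMB (with the unrounded solution): distance 211.74 ≈ 211.73 km. ✓

x ≈ 75.0 km, y ≈ 12.9 km, depth ≈ 60.5 km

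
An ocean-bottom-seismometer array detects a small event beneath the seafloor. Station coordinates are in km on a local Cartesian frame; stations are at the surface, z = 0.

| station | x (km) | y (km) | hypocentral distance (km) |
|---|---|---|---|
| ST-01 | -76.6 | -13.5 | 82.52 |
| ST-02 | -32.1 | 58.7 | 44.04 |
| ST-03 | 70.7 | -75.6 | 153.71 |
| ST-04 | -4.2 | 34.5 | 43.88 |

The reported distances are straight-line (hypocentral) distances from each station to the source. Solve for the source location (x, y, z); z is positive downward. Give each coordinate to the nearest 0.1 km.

Each station gives a sphere (x−x_i)² + (y−y_i)² + z² = d_i² (stations at z=0).
Subtracting the ST-01 sphere from ST-02 and ST-03: z² cancels, leaving linear equations in x and y:
89.0 x + 144.4 y = 3296.32
294.6 x − 124.2 y = -12153.17
Solving: x ≈ -25.106, y ≈ 38.301 km (keep extra digits for the depth step; rounded: -25.1, 38.3).
Then from the ST-01 sphere: z² = 82.52² − (x + 76.6)² − (y + 13.5)² with x = -25.106, y = 38.301, so z ≈ 38.400 ≈ 38.4 km.

x ≈ -25.1 km, y ≈ 38.3 km, depth ≈ 38.4 km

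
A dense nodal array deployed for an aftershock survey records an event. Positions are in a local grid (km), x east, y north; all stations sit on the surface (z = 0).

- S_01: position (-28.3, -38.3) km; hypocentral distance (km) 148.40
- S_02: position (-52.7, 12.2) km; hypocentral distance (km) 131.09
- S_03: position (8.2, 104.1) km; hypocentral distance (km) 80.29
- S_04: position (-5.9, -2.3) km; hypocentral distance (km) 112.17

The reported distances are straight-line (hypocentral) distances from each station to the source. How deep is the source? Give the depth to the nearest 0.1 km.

66.8 km

Each station gives a sphere (x−x_i)² + (y−y_i)² + z² = d_i² (stations at z=0).
Subtracting the S_01 sphere from S_02 and S_03: z² cancels, leaving linear equations in x and y:
-48.8 x + 101.0 y = 5496.32
73.0 x + 284.8 y = 24212.35
Solving: x ≈ 41.375, y ≈ 74.410 km (keep extra digits for the depth step; rounded: 41.4, 74.4).
Then from the S_01 sphere: z² = 148.40² − (x + 28.3)² − (y + 38.3)² with x = 41.375, y = 74.410, so z ≈ 66.816 ≈ 66.8 km.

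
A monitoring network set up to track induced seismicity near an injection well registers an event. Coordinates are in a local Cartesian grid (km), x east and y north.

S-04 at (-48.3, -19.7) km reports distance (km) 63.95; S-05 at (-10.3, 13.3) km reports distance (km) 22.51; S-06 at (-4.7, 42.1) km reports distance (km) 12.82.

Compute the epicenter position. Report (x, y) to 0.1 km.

Circle about each station: (x + 48.3)² + (y + 19.7)² = 63.95²; (x + 10.3)² + (y − 13.3)² = 22.51²; (x + 4.7)² + (y − 42.1)² = 12.82².
Subtracting the S-04 equation from the S-05 and S-06 equations removes the quadratic terms:
76.0 x + 66.0 y = 1144.90
87.2 x + 123.6 y = 2998.77
Solving the 2×2 system: x ≈ -15.5, y ≈ 35.2 km.

x ≈ -15.5 km, y ≈ 35.2 km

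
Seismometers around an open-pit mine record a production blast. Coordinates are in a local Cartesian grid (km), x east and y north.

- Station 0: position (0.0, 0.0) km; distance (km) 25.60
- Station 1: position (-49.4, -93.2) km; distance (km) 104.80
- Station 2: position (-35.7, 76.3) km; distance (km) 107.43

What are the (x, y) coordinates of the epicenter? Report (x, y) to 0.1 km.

Circle about each station: x² + y² = 25.60²; (x + 49.4)² + (y + 93.2)² = 104.80²; (x + 35.7)² + (y − 76.3)² = 107.43².
Subtracting pairs of circle equations eliminates x²+y² and gives linear equations (the radical axes):
-98.8 x − 186.4 y = 798.92
-71.4 x + 152.6 y = -3789.66
Solving the 2×2 system: x ≈ 20.6, y ≈ -15.2 km.
Check against Station 0 (with the unrounded x, y): √(x²+y²) = 25.59 ≈ 25.60 km. ✓

(20.6, -15.2)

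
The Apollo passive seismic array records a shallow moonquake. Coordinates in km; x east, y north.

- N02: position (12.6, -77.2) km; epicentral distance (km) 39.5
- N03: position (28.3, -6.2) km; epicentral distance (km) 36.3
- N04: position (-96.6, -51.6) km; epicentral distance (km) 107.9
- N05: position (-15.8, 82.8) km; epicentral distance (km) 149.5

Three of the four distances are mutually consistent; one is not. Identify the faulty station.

Solve using three stations at a time. Using N02, N03, N04 (subtract circle equations pairwise → linear system) gives (x, y) ≈ (10.4, -37.8).
Distances from that point to each station vs reported:
  N02: calculated 39.5 vs reported 39.5 → residual 0.0 km
  N03: calculated 36.3 vs reported 36.3 → residual 0.0 km
  N04: calculated 107.9 vs reported 107.9 → residual 0.0 km
  N05: calculated 123.4 vs reported 149.5 → residual 26.1 km
N02, N03, N04 are mutually consistent (residuals ≈ 0); N05 is off by 26.1 km.

N05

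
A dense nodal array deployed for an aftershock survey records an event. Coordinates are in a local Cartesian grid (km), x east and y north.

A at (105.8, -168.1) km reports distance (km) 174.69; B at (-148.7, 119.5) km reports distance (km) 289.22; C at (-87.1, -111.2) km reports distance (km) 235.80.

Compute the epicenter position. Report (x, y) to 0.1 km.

117.4 km east, 6.2 km north

Circle about each station: (x − 105.8)² + (y + 168.1)² = 174.69²; (x + 148.7)² + (y − 119.5)² = 289.22²; (x + 87.1)² + (y + 111.2)² = 235.80².
Subtracting pairs of circle equations eliminates x²+y² and gives linear equations (the radical axes):
-509.0 x + 575.2 y = -56190.92
-385.8 x + 113.8 y = -44584.44
Solving the 2×2 system: x ≈ 117.4, y ≈ 6.2 km.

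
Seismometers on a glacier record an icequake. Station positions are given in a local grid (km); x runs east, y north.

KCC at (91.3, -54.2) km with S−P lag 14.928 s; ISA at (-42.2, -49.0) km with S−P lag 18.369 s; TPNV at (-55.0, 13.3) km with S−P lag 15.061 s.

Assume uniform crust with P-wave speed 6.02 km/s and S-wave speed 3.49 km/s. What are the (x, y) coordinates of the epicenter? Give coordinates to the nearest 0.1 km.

Distance from S−P lag: d = Δt · v_P v_S / (v_P − v_S) = Δt · (6.02·3.49)/(6.02−3.49) ≈ 8.3043·Δt.
So d_KCC = 123.97, d_ISA = 152.54, d_TPNV = 125.07 km.
Circle about each station: (x − 91.3)² + (y + 54.2)² = 123.97²; (x + 42.2)² + (y + 49.0)² = 152.54²; (x + 55.0)² + (y − 13.3)² = 125.07².
Subtracting pairs of circle equations eliminates x²+y² and gives linear equations (the radical axes):
-267.0 x + 10.4 y = -14991.38
-292.6 x + 135.0 y = -8345.38
Solving the 2×2 system: x ≈ 58.7, y ≈ 65.4 km.
Check against KCC (with the unrounded x, y): √((x − 91.3)²+(y + 54.2)²) = 123.96 ≈ 123.97 km. ✓

58.7 km east, 65.4 km north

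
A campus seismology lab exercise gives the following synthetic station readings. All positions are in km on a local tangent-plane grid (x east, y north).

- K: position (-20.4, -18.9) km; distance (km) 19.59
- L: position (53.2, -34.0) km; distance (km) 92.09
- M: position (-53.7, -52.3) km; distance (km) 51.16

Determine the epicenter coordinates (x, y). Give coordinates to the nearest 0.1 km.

x ≈ -34.2 km, y ≈ -5.0 km

Circle about each station: (x + 20.4)² + (y + 18.9)² = 19.59²; (x − 53.2)² + (y + 34.0)² = 92.09²; (x + 53.7)² + (y + 52.3)² = 51.16².
Subtracting pairs of circle equations eliminates x²+y² and gives linear equations (the radical axes):
147.2 x − 30.2 y = -4883.93
-66.6 x − 66.8 y = 2612.03
Solving the 2×2 system: x ≈ -34.2, y ≈ -5.0 km.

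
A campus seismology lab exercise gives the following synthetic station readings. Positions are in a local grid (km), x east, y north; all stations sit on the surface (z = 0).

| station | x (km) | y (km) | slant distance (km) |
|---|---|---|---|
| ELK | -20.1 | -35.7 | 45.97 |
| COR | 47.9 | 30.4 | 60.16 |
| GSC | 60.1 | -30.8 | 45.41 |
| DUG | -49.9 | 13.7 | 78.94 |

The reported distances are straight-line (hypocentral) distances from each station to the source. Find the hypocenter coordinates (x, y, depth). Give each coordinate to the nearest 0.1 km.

Each station gives a sphere (x−x_i)² + (y−y_i)² + z² = d_i² (stations at z=0).
Subtracting the ELK sphere from COR and GSC: z² cancels, leaving linear equations in x and y:
136.0 x + 132.2 y = 34.09
160.4 x + 9.8 y = 2933.32
Solving: x ≈ 19.497, y ≈ -19.800 km (keep extra digits for the depth step; rounded: 19.5, -19.8).
Then from the ELK sphere: z² = 45.97² − (x + 20.1)² − (y + 35.7)² with x = 19.497, y = -19.800, so z ≈ 17.103 ≈ 17.1 km.

(19.5, -19.8, 17.1)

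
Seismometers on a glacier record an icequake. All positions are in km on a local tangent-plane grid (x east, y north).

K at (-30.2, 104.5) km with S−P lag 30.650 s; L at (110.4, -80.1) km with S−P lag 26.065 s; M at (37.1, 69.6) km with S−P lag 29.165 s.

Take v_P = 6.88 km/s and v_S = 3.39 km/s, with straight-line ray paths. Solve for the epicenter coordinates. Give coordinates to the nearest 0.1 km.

(-62.9, -97.7)

Distance from S−P lag: d = Δt · v_P v_S / (v_P − v_S) = Δt · (6.88·3.39)/(6.88−3.39) ≈ 6.6829·Δt.
So d_K = 204.83, d_L = 174.19, d_M = 194.91 km.
Circle about each station: (x + 30.2)² + (y − 104.5)² = 204.83²; (x − 110.4)² + (y + 80.1)² = 174.19²; (x − 37.1)² + (y − 69.6)² = 194.91².
Subtracting pairs of circle equations eliminates x²+y² and gives linear equations (the radical axes):
281.2 x − 369.2 y = 18385.05
134.6 x − 69.8 y = -1646.30
Solving the 2×2 system: x ≈ -62.9, y ≈ -97.7 km.
Check against K (with the unrounded x, y): √((x + 30.2)²+(y − 104.5)²) = 204.83 ≈ 204.83 km. ✓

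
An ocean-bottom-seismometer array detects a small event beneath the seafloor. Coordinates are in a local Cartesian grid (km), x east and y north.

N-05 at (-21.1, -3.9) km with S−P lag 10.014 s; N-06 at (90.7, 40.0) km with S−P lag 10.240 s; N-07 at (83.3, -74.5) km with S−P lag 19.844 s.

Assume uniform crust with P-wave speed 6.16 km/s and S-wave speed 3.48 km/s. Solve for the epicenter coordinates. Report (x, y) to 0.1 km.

x ≈ 13.8 km, y ≈ 68.2 km

Distance from S−P lag: d = Δt · v_P v_S / (v_P − v_S) = Δt · (6.16·3.48)/(6.16−3.48) ≈ 7.9988·Δt.
So d_N-05 = 80.10, d_N-06 = 81.91, d_N-07 = 158.73 km.
Circle about each station: (x + 21.1)² + (y + 3.9)² = 80.10²; (x − 90.7)² + (y − 40.0)² = 81.91²; (x − 83.3)² + (y + 74.5)² = 158.73².
Subtracting pairs of circle equations eliminates x²+y² and gives linear equations (the radical axes):
223.6 x + 87.8 y = 9072.83
208.8 x − 141.2 y = -6750.48
Solving the 2×2 system: x ≈ 13.8, y ≈ 68.2 km.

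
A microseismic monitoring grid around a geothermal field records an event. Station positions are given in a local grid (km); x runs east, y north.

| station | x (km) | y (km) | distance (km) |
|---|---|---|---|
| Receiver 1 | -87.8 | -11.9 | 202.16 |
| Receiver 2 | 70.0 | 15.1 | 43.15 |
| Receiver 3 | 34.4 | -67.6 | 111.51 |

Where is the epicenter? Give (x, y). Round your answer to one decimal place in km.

x ≈ 113.0 km, y ≈ 11.5 km

Circle about each station: (x + 87.8)² + (y + 11.9)² = 202.16²; (x − 70.0)² + (y − 15.1)² = 43.15²; (x − 34.4)² + (y + 67.6)² = 111.51².
Subtracting the Receiver 1 equation from the Receiver 2 and Receiver 3 equations removes the quadratic terms:
315.6 x + 54.0 y = 36284.30
244.4 x − 111.4 y = 26336.86
Solving the 2×2 system: x ≈ 113.0, y ≈ 11.5 km.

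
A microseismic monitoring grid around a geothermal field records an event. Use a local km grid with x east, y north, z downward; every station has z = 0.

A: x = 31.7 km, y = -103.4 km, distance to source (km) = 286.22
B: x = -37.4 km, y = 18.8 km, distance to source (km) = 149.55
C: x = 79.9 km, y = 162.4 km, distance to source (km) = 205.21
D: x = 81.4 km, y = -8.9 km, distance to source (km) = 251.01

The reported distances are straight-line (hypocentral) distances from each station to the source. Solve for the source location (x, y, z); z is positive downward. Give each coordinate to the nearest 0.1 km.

(-118.5, 136.0, 45.3)

Each station gives a sphere (x−x_i)² + (y−y_i)² + z² = d_i² (stations at z=0).
Subtracting the A sphere from B and C: z² cancels, leaving linear equations in x and y:
-138.2 x + 244.4 y = 49612.44
96.4 x + 531.6 y = 60872.06
Solving: x ≈ -118.491, y ≈ 135.994 km (keep extra digits for the depth step; rounded: -118.5, 136.0).
Then from the A sphere: z² = 286.22² − (x − 31.7)² − (y + 103.4)² with x = -118.491, y = 135.994, so z ≈ 45.333 ≈ 45.3 km.
Check against D (with the unrounded solution): distance 251.01 ≈ 251.01 km. ✓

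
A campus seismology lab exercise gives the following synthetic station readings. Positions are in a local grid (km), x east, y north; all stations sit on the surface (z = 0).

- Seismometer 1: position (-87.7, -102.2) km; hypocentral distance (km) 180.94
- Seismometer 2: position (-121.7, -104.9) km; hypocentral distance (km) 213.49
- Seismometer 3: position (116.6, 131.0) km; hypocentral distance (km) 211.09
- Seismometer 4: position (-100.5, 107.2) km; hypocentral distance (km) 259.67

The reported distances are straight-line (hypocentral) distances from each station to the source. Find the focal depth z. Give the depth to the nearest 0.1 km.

depth ≈ 55.5 km

Each station gives a sphere (x−x_i)² + (y−y_i)² + z² = d_i² (stations at z=0).
Subtracting the Seismometer 1 sphere from Seismometer 2 and Seismometer 3: z² cancels, leaving linear equations in x and y:
-68.0 x − 5.4 y = -5159.93
408.6 x + 466.4 y = 800.73
Solving: x ≈ 81.409, y ≈ -69.603 km (keep extra digits for the depth step; rounded: 81.4, -69.6).
Then from the Seismometer 1 sphere: z² = 180.94² − (x + 87.7)² − (y + 102.2)² with x = 81.409, y = -69.603, so z ≈ 55.488 ≈ 55.5 km.
Check against Seismometer 4 (with the unrounded solution): distance 259.67 ≈ 259.67 km. ✓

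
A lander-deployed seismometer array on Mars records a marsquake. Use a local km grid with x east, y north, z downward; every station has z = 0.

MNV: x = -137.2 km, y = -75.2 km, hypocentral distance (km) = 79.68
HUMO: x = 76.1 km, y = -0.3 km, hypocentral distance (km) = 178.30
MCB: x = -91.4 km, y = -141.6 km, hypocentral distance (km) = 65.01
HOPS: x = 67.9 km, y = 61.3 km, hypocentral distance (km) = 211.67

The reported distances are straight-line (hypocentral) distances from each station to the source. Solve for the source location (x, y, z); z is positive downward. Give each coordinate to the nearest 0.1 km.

(-70.4, -94.1, 39.1)

Each station gives a sphere (x−x_i)² + (y−y_i)² + z² = d_i² (stations at z=0).
Subtracting the MNV sphere from HUMO and MCB: z² cancels, leaving linear equations in x and y:
426.6 x + 149.8 y = -44129.57
91.6 x − 132.8 y = 6048.24
Solving: x ≈ -70.401, y ≈ -94.103 km (keep extra digits for the depth step; rounded: -70.4, -94.1).
Then from the MNV sphere: z² = 79.68² − (x + 137.2)² − (y + 75.2)² with x = -70.401, y = -94.103, so z ≈ 39.108 ≈ 39.1 km.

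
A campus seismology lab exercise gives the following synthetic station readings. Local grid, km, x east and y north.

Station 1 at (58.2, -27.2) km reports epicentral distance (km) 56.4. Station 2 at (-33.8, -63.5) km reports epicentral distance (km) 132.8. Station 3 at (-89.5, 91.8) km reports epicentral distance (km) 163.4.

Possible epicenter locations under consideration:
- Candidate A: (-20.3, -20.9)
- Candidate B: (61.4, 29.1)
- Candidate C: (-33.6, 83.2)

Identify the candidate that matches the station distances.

Candidate B

For each candidate, compare |candidate − station| to the reported distance:
Candidate A: residuals Station 1 22.4, Station 2 88.1, Station 3 31.2 → max 88.1 km
Candidate B: residuals Station 1 0.0, Station 2 0.0, Station 3 0.0 → max 0.0 km
Candidate C: residuals Station 1 87.2, Station 2 13.9, Station 3 106.8 → max 106.8 km
Only Candidate B has all residuals ≈ 0.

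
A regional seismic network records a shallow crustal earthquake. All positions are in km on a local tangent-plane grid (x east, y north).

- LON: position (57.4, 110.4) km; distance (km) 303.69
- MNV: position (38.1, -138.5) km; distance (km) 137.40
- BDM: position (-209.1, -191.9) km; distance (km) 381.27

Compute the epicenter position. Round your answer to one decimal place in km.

x ≈ 171.6 km, y ≈ -171.0 km

Circle about each station: (x − 57.4)² + (y − 110.4)² = 303.69²; (x − 38.1)² + (y + 138.5)² = 137.40²; (x + 209.1)² + (y + 191.9)² = 381.27².
Subtracting pairs of circle equations eliminates x²+y² and gives linear equations (the radical axes):
-38.6 x − 497.8 y = 78499.80
-533.0 x − 604.6 y = 11926.30
Solving the 2×2 system: x ≈ 171.6, y ≈ -171.0 km.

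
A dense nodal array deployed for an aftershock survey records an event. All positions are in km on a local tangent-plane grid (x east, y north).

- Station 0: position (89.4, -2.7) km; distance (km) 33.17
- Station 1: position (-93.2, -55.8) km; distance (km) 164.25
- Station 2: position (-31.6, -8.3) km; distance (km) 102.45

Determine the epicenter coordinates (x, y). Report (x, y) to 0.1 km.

68.8 km east, -28.7 km north

Circle about each station: (x − 89.4)² + (y + 2.7)² = 33.17²; (x + 93.2)² + (y + 55.8)² = 164.25²; (x + 31.6)² + (y + 8.3)² = 102.45².
Subtracting the Station 0 equation from the Station 1 and Station 2 equations removes the quadratic terms:
-365.2 x − 106.2 y = -22077.58
-242.0 x − 11.2 y = -16327.95
Solving the 2×2 system: x ≈ 68.8, y ≈ -28.7 km.
Check against Station 0 (with the unrounded x, y): √((x − 89.4)²+(y + 2.7)²) = 33.17 ≈ 33.17 km. ✓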